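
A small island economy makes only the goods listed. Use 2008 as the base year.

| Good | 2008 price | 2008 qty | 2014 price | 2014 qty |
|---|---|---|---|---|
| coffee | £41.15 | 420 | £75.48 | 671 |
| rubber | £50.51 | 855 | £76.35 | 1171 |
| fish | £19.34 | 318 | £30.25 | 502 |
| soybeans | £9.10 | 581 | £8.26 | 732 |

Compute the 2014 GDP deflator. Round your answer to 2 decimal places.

156.39

Nominal GDP 2014 = 75.48·671 + 76.35·1171 + 30.25·502 + 8.26·732 = 161284.75.
Real GDP 2014 (at 2008 prices) = 41.15·671 + 50.51·1171 + 19.34·502 + 9.10·732 = 103128.74.
Deflator = Nominal/Real × 100 = 161284.75/103128.74 × 100 = 156.392.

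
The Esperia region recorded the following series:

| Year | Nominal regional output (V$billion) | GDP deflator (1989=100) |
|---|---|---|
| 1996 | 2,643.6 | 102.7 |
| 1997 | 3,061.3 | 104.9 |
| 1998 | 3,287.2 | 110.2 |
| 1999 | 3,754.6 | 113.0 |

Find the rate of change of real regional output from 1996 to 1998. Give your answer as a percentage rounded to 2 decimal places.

15.88%

Real regional output 1996 = 2643.6/1.027 = 2574.10.
Real regional output 1998 = 3287.2/1.102 = 2982.94.
Change = 2982.94/2574.10 − 1 = 0.1588.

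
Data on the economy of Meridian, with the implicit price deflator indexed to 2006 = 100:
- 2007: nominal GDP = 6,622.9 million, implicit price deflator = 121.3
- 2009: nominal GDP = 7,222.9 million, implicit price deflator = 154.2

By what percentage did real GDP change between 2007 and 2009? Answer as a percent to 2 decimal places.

-14.21%

Real GDP 2007 = 6622.9 / 1.213 = 5459.93.
Real GDP 2009 = 7222.9 / 1.542 = 4684.11.
Real growth = 4684.11 / 5459.93 − 1 = -0.1421.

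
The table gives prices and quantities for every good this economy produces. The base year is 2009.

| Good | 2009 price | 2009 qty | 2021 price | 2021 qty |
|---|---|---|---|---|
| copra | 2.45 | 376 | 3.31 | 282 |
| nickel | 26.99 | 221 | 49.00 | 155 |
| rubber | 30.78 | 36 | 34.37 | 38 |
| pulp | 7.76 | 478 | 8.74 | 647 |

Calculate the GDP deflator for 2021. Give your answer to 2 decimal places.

Nominal GDP 2021 = 3.31·282 + 49.00·155 + 34.37·38 + 8.74·647 = 15489.26.
Real GDP 2021 (at 2009 prices) = 2.45·282 + 26.99·155 + 30.78·38 + 7.76·647 = 11064.71.
Deflator = Nominal/Real × 100 = 15489.26/11064.71 × 100 = 139.988.

139.99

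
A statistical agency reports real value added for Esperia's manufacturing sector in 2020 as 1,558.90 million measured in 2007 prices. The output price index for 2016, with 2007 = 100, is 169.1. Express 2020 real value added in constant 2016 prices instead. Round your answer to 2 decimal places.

Real value added in 2016 prices = Real value added in 2007 prices × (P_2016/P_2007) = 1558.90 × 1.691 = 2636.10.

2,636.10 million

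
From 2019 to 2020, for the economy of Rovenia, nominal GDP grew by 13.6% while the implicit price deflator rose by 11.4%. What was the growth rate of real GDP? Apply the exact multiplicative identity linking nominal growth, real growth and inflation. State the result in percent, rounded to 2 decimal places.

1.97%

(1 + g_nom) = (1 + g_real)(1 + π), so g_real = 1.1360 / 1.1140 − 1 = 0.01975.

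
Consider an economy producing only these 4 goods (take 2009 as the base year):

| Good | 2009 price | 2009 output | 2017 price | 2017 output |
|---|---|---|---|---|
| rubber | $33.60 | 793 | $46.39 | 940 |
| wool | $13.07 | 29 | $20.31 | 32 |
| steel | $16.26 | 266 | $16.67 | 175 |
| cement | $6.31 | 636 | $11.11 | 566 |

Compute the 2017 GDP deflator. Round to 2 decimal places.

139.15

Nominal GDP 2017 = 46.39·940 + 20.31·32 + 16.67·175 + 11.11·566 = 53462.03.
Real GDP 2017 (at 2009 prices) = 33.60·940 + 13.07·32 + 16.26·175 + 6.31·566 = 38419.20.
Deflator = Nominal/Real × 100 = 53462.03/38419.20 × 100 = 139.154.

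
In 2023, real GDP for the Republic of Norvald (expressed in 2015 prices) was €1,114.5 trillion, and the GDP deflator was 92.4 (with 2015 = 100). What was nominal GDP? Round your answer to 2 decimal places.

Nominal GDP = Real × (GDP deflator/100) = 1114.5 × 0.924 = 1029.80.

€1,029.80 trillion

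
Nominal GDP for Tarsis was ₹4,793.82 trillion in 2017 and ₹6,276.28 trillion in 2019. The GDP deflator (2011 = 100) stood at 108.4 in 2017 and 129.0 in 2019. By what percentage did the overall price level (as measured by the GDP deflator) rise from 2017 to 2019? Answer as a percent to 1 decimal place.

19.0%

Price-level change = 129.0 / 108.4 − 1 = 0.1900.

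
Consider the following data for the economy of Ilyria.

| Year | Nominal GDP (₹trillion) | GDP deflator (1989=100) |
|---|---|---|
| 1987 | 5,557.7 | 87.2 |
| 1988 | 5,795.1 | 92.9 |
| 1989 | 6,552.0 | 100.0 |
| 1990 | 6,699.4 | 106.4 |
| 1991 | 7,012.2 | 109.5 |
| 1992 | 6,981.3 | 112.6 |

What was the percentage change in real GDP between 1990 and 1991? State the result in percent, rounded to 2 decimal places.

1.71%

Real GDP 1990 = 6699.4/1.064 = 6296.43.
Real GDP 1991 = 7012.2/1.095 = 6403.84.
Change = 6403.84/6296.43 − 1 = 0.0171.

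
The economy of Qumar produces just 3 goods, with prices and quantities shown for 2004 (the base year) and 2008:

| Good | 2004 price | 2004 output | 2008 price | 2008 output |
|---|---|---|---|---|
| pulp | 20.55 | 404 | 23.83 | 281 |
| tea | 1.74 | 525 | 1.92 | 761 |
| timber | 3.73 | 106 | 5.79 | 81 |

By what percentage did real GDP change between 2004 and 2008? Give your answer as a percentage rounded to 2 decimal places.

Real GDP 2004 = Nominal GDP 2004 = 20.55·404 + 1.74·525 + 3.73·106 = 9611.08.
Real GDP 2008 (at 2004 prices) = 20.55·281 + 1.74·761 + 3.73·81 = 7400.82.
Real growth = 7400.82/9611.08 − 1 = -0.2300.

-23.00%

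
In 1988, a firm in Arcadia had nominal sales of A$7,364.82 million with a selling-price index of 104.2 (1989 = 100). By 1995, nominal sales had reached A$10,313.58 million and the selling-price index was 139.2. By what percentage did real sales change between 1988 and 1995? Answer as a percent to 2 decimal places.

4.83%

Deflate each year: 1988 → 7364.82/1.042 = 7067.97; 1995 → 10313.58/1.392 = 7409.18.
So real sales changed by 7409.18/7067.97 − 1 = 0.0483, i.e. 4.83%.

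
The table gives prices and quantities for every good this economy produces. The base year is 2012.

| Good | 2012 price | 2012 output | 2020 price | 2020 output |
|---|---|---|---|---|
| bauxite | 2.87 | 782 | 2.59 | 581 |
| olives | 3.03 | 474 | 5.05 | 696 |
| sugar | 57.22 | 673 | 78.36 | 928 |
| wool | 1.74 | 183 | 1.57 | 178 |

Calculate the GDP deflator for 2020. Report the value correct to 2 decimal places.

136.43

Nominal GDP 2020 = 2.59·581 + 5.05·696 + 78.36·928 + 1.57·178 = 78017.13.
Real GDP 2020 (at 2012 prices) = 2.87·581 + 3.03·696 + 57.22·928 + 1.74·178 = 57186.23.
Deflator = Nominal/Real × 100 = 78017.13/57186.23 × 100 = 136.426.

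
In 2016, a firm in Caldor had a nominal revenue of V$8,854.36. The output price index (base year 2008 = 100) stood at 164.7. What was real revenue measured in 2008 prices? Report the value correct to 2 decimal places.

V$5,376.05

Real revenue = Nominal / (output price index/100) = 8854.36 / 1.647 = 5376.05.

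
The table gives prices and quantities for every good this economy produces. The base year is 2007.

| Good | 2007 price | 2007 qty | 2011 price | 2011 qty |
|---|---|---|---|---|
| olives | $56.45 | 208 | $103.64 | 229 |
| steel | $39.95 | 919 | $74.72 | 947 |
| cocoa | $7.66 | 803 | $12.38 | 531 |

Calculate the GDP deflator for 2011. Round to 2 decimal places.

184.34

Nominal GDP 2011 = 103.64·229 + 74.72·947 + 12.38·531 = 101067.18.
Real GDP 2011 (at 2007 prices) = 56.45·229 + 39.95·947 + 7.66·531 = 54827.16.
Deflator = Nominal/Real × 100 = 101067.18/54827.16 × 100 = 184.338.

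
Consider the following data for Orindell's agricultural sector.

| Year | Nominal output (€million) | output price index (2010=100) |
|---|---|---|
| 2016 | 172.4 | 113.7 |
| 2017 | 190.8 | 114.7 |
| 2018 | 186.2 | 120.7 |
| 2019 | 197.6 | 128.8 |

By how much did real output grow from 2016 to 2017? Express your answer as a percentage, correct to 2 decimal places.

9.71%

Real output 2016 = 172.4/1.137 = 151.63.
Real output 2017 = 190.8/1.147 = 166.35.
Change = 166.35/151.63 − 1 = 0.0971.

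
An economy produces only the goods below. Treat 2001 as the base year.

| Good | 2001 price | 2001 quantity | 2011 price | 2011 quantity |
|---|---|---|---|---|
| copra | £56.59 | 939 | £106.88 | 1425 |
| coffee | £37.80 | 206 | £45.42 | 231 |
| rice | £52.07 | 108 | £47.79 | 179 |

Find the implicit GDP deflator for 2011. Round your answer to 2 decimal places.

Nominal GDP 2011 = 106.88·1425 + 45.42·231 + 47.79·179 = 171350.43.
Real GDP 2011 (at 2001 prices) = 56.59·1425 + 37.80·231 + 52.07·179 = 98693.08.
Deflator = Nominal/Real × 100 = 171350.43/98693.08 × 100 = 173.619.

173.62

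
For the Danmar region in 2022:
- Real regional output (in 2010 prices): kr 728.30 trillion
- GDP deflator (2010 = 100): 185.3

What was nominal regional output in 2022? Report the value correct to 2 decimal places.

Nominal regional output = Real × (GDP deflator/100) = 728.30 × 1.853 = 1349.54.

kr 1,349.54 trillion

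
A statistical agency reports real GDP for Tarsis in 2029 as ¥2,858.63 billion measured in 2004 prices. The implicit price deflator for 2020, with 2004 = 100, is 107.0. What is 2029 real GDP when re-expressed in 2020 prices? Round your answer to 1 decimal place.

¥3,058.7 billion

Real GDP in 2020 prices = Real GDP in 2004 prices × (P_2020/P_2004) = 2858.63 × 1.070 = 3058.73.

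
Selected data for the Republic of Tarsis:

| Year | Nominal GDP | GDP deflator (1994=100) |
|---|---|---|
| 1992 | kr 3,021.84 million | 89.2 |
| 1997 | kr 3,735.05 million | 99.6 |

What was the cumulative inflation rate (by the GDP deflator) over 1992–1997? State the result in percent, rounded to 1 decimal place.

Price-level change = 99.6 / 89.2 − 1 = 0.1166.

11.7%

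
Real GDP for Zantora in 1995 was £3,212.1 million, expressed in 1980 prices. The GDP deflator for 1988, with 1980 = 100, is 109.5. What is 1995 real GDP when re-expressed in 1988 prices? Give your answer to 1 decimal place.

£3,517.2 million

Real GDP in 1988 prices = Real GDP in 1980 prices × (P_1988/P_1980) = 3212.1 × 1.095 = 3517.25.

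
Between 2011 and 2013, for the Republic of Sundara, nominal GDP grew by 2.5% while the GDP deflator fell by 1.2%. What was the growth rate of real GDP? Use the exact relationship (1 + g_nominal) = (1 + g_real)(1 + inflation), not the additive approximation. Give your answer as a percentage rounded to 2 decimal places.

(1 + g_nom) = (1 + g_real)(1 + π), so g_real = 1.0250 / 0.9880 − 1 = 0.03745.

3.74%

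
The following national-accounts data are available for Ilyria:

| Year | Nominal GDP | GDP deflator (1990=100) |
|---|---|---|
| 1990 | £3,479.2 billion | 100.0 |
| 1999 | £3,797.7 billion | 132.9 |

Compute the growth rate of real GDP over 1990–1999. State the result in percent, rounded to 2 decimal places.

-17.87%

Real GDP 1990 = 3479.2 / 1.000 = 3479.20.
Real GDP 1999 = 3797.7 / 1.329 = 2857.56.
Real growth = 2857.56 / 3479.20 − 1 = -0.1787.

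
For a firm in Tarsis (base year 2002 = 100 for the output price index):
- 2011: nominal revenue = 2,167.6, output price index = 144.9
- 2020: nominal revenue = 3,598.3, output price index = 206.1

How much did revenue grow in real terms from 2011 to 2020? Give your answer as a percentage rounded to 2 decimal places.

16.71%

Real revenue 2011 = 2167.6 / 1.449 = 1495.93.
Real revenue 2020 = 3598.3 / 2.061 = 1745.90.
Real growth = 1745.90 / 1495.93 − 1 = 0.1671.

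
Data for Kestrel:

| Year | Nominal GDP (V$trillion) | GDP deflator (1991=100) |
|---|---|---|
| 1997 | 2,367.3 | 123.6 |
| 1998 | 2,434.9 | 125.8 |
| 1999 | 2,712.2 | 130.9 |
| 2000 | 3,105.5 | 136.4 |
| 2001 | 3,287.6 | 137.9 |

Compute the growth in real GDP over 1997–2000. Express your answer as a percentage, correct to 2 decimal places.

Real GDP 1997 = 2367.3/1.236 = 1915.29.
Real GDP 2000 = 3105.5/1.364 = 2276.76.
Change = 2276.76/1915.29 − 1 = 0.1887.

18.87%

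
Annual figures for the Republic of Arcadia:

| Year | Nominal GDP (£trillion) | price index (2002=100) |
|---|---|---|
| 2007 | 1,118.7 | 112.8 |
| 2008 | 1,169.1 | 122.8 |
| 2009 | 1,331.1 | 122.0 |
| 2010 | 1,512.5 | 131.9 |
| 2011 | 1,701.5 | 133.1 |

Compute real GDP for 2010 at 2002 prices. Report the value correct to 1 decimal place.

Real GDP 2010 = 1512.5 / 1.319 = 1146.70.

£1,146.7 trillion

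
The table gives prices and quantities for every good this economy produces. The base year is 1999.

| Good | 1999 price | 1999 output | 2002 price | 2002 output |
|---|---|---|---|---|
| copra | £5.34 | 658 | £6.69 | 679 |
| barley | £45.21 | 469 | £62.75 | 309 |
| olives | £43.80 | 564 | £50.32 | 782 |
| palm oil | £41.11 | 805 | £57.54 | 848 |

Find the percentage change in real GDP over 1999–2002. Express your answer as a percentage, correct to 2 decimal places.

Real GDP 1999 = Nominal GDP 1999 = 5.34·658 + 45.21·469 + 43.80·564 + 41.11·805 = 82513.96.
Real GDP 2002 (at 1999 prices) = 5.34·679 + 45.21·309 + 43.80·782 + 41.11·848 = 86708.63.
Real growth = 86708.63/82513.96 − 1 = 0.0508.

5.08%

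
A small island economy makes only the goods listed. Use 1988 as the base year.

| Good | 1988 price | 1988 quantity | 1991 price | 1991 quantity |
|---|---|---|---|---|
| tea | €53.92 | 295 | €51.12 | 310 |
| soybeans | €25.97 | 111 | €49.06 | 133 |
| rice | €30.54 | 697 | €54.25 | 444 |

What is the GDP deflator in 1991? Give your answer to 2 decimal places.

Nominal GDP 1991 = 51.12·310 + 49.06·133 + 54.25·444 = 46459.18.
Real GDP 1991 (at 1988 prices) = 53.92·310 + 25.97·133 + 30.54·444 = 33728.97.
Deflator = Nominal/Real × 100 = 46459.18/33728.97 × 100 = 137.743.

137.74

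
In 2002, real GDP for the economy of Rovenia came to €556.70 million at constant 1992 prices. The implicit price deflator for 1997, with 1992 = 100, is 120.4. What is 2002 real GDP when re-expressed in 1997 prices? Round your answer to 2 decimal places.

Real GDP in 1997 prices = Real GDP in 1992 prices × (P_1997/P_1992) = 556.70 × 1.204 = 670.27.

€670.27 million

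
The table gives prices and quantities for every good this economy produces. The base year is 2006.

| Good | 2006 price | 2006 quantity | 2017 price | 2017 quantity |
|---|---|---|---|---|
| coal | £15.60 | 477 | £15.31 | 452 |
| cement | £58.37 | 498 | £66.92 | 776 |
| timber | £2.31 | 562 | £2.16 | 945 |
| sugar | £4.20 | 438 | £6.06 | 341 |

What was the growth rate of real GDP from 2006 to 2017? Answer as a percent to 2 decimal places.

41.15%

Real GDP 2006 = Nominal GDP 2006 = 15.60·477 + 58.37·498 + 2.31·562 + 4.20·438 = 39647.28.
Real GDP 2017 (at 2006 prices) = 15.60·452 + 58.37·776 + 2.31·945 + 4.20·341 = 55961.47.
Real growth = 55961.47/39647.28 − 1 = 0.4115.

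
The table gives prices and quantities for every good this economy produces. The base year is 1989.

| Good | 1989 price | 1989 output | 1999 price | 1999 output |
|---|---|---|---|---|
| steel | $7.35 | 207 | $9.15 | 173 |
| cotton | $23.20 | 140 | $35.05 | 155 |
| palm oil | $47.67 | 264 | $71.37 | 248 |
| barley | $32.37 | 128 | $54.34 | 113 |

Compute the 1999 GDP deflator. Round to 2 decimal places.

Nominal GDP 1999 = 9.15·173 + 35.05·155 + 71.37·248 + 54.34·113 = 30855.88.
Real GDP 1999 (at 1989 prices) = 7.35·173 + 23.20·155 + 47.67·248 + 32.37·113 = 20347.52.
Deflator = Nominal/Real × 100 = 30855.88/20347.52 × 100 = 151.644.

151.64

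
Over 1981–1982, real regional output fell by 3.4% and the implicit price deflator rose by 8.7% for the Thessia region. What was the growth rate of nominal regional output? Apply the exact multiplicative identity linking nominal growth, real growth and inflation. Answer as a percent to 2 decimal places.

5.00%

(1 + g_nom) = (1 + g_real)(1 + π) = 0.9660 × 1.0870 = 1.05004.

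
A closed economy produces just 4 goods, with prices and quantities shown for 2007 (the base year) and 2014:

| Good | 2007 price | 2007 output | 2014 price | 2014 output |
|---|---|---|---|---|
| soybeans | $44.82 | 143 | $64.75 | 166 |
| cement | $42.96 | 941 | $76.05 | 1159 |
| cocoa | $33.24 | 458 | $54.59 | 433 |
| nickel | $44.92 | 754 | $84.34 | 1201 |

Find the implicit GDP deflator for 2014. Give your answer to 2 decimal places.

Nominal GDP 2014 = 64.75·166 + 76.05·1159 + 54.59·433 + 84.34·1201 = 223820.26.
Real GDP 2014 (at 2007 prices) = 44.82·166 + 42.96·1159 + 33.24·433 + 44.92·1201 = 125572.60.
Deflator = Nominal/Real × 100 = 223820.26/125572.60 × 100 = 178.240.

178.24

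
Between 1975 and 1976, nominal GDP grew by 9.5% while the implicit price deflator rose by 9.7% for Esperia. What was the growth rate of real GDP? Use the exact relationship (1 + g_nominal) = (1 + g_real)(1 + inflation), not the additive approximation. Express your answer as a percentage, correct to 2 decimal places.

-0.18%

(1 + g_nom) = (1 + g_real)(1 + π), so g_real = 1.0950 / 1.0970 − 1 = -0.00182.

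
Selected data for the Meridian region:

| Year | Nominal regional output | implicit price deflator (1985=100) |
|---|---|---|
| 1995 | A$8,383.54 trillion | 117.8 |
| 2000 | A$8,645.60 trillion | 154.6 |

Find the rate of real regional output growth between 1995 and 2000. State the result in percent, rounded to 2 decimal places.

-21.42%

Real regional output 1995 = 8383.54 / 1.178 = 7116.76.
Real regional output 2000 = 8645.60 / 1.546 = 5592.24.
Real growth = 5592.24 / 7116.76 − 1 = -0.2142.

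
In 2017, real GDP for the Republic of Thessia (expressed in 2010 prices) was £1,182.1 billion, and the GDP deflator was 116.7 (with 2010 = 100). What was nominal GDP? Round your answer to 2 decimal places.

Nominal GDP = Real × (GDP deflator/100) = 1182.1 × 1.167 = 1379.51.

£1,379.51 billion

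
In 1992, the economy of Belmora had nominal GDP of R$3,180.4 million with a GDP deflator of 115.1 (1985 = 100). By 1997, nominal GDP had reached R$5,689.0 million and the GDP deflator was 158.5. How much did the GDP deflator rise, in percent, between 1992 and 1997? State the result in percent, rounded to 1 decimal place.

37.7%

Price-level change = 158.5 / 115.1 − 1 = 0.3771.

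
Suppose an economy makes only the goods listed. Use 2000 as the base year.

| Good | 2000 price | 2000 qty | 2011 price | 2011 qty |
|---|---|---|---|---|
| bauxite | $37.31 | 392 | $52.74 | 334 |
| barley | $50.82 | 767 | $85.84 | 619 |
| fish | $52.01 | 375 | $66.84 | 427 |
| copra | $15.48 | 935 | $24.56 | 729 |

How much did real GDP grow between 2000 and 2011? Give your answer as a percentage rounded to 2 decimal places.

-11.61%

Real GDP 2000 = Nominal GDP 2000 = 37.31·392 + 50.82·767 + 52.01·375 + 15.48·935 = 87582.01.
Real GDP 2011 (at 2000 prices) = 37.31·334 + 50.82·619 + 52.01·427 + 15.48·729 = 77412.31.
Real growth = 77412.31/87582.01 − 1 = -0.1161.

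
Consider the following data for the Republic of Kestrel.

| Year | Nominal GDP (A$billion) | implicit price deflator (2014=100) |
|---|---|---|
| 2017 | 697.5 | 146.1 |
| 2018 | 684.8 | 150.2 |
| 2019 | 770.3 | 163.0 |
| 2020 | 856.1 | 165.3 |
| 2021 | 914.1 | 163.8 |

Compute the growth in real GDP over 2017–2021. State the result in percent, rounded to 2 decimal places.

Real GDP 2017 = 697.5/1.461 = 477.41.
Real GDP 2021 = 914.1/1.638 = 558.06.
Change = 558.06/477.41 − 1 = 0.1689.

16.89%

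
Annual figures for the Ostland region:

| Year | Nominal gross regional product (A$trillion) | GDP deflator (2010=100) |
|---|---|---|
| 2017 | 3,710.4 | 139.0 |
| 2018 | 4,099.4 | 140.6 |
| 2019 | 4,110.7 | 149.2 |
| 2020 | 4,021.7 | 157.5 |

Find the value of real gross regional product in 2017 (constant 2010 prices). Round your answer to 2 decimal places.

A$2,669.35 trillion

Real gross regional product 2017 = 3710.4 / 1.390 = 2669.35.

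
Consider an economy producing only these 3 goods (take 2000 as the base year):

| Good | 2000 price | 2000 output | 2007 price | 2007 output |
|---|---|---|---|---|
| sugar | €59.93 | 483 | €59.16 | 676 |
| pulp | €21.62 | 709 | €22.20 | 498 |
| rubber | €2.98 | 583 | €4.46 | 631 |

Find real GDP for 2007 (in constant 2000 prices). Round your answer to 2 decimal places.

Real GDP 2007 = Σ (p_2000 × q_2007) = 59.93·676 + 21.62·498 + 2.98·631 = 53159.82.

€53159.82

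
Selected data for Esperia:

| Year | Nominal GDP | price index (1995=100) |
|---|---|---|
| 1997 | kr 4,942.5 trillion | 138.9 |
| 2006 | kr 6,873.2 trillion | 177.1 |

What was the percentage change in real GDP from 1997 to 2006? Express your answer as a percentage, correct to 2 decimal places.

Deflate each year: 1997 → 4942.5/1.389 = 3558.32; 2006 → 6873.2/1.771 = 3880.97.
So real GDP changed by 3880.97/3558.32 − 1 = 0.0907, i.e. 9.07%.

9.07%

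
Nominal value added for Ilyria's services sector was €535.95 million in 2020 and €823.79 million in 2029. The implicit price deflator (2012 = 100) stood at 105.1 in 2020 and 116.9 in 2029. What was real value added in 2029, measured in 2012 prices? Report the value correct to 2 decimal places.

Real value added = Nominal / (implicit price deflator/100) = 823.79 / 1.169 = 704.70.

€704.70 million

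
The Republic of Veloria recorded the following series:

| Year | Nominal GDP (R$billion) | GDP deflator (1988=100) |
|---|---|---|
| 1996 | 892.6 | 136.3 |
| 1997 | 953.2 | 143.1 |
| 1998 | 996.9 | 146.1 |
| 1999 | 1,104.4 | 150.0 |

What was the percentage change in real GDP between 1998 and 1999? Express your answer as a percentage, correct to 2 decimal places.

Real GDP 1998 = 996.9/1.461 = 682.34.
Real GDP 1999 = 1104.4/1.500 = 736.27.
Change = 736.27/682.34 − 1 = 0.0790.

7.90%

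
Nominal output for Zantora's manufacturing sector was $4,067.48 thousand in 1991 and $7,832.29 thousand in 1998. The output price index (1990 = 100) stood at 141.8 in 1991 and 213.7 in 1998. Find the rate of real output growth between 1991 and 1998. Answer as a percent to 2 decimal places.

Real output 1991 = 4067.48 / 1.418 = 2868.46.
Real output 1998 = 7832.29 / 2.137 = 3665.09.
Real growth = 3665.09 / 2868.46 − 1 = 0.2777.

27.77%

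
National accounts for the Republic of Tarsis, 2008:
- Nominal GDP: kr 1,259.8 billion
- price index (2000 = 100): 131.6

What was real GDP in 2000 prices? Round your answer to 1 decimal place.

kr 957.3 billion

Real GDP = Nominal / (price index/100) = 1259.8 / 1.316 = 957.29.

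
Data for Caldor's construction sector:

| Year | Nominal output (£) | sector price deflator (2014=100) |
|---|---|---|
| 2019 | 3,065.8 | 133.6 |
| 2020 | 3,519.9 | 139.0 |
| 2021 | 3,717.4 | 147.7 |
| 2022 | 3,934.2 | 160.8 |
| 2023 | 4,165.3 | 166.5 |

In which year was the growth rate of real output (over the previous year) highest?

2020

2020: real = 3519.9/1.390 = 2532.30; growth vs 2019 (2294.76) = 10.35%.
2021: real = 3717.4/1.477 = 2516.86; growth vs 2020 (2532.30) = -0.61%.
2022: real = 3934.2/1.608 = 2446.64; growth vs 2021 (2516.86) = -2.79%.
2023: real = 4165.3/1.665 = 2501.68; growth vs 2022 (2446.64) = 2.25%.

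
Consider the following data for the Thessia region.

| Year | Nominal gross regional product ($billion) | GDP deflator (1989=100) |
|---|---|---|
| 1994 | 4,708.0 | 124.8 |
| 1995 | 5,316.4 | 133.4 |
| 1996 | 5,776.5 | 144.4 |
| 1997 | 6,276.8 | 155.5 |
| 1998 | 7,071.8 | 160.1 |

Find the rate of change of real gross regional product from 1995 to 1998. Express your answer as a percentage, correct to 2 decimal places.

Real gross regional product 1995 = 5316.4/1.334 = 3985.31.
Real gross regional product 1998 = 7071.8/1.601 = 4417.11.
Change = 4417.11/3985.31 − 1 = 0.1083.

10.83%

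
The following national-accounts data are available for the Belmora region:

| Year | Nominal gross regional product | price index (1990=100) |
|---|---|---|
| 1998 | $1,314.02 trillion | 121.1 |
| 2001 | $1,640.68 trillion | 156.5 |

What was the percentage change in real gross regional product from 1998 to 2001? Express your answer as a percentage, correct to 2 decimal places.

-3.38%

Real gross regional product 1998 = 1314.02 / 1.211 = 1085.07.
Real gross regional product 2001 = 1640.68 / 1.565 = 1048.36.
Real growth = 1048.36 / 1085.07 − 1 = -0.0338.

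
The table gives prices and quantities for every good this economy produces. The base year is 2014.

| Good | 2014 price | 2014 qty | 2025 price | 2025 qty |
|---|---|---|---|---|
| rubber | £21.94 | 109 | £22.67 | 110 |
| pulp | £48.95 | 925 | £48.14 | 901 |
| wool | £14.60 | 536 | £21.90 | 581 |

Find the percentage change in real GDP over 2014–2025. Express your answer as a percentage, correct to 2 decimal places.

-0.89%

Real GDP 2014 = Nominal GDP 2014 = 21.94·109 + 48.95·925 + 14.60·536 = 55495.81.
Real GDP 2025 (at 2014 prices) = 21.94·110 + 48.95·901 + 14.60·581 = 54999.95.
Real growth = 54999.95/55495.81 − 1 = -0.0089.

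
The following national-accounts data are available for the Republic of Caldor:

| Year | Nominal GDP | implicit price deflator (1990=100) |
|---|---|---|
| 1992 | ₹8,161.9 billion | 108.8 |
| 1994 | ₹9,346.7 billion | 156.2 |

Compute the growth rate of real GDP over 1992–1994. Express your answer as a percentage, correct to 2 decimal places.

Real GDP 1992 = 8161.9 / 1.088 = 7501.75.
Real GDP 1994 = 9346.7 / 1.562 = 5983.80.
Real growth = 5983.80 / 7501.75 − 1 = -0.2023.

-20.23%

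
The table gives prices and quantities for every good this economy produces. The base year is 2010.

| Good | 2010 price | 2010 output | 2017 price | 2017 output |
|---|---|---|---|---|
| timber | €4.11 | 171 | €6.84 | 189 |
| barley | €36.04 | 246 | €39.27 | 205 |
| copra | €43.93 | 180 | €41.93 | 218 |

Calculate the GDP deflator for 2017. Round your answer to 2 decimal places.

Nominal GDP 2017 = 6.84·189 + 39.27·205 + 41.93·218 = 18483.85.
Real GDP 2017 (at 2010 prices) = 4.11·189 + 36.04·205 + 43.93·218 = 17741.73.
Deflator = Nominal/Real × 100 = 18483.85/17741.73 × 100 = 104.183.

104.18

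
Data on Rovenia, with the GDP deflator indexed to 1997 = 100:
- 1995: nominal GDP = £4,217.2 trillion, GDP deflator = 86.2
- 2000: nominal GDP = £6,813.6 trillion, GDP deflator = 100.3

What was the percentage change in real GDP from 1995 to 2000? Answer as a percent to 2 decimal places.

Real GDP 1995 = 4217.2 / 0.862 = 4892.34.
Real GDP 2000 = 6813.6 / 1.003 = 6793.22.
Real growth = 6793.22 / 4892.34 − 1 = 0.3885.

38.85%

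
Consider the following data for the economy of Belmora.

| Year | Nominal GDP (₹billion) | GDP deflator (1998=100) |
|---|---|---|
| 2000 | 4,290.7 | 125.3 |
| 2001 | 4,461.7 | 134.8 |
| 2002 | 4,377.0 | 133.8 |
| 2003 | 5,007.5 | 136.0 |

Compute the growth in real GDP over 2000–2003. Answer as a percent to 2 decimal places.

7.52%

Real GDP 2000 = 4290.7/1.253 = 3424.34.
Real GDP 2003 = 5007.5/1.360 = 3681.99.
Change = 3681.99/3424.34 − 1 = 0.0752.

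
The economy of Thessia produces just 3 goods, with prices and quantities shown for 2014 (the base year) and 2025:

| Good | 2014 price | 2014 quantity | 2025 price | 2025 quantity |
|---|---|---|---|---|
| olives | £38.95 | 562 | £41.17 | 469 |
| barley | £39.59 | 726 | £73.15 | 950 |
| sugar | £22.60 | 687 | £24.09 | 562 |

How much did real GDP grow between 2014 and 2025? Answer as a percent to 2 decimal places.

3.66%

Real GDP 2014 = Nominal GDP 2014 = 38.95·562 + 39.59·726 + 22.60·687 = 66158.44.
Real GDP 2025 (at 2014 prices) = 38.95·469 + 39.59·950 + 22.60·562 = 68579.25.
Real growth = 68579.25/66158.44 − 1 = 0.0366.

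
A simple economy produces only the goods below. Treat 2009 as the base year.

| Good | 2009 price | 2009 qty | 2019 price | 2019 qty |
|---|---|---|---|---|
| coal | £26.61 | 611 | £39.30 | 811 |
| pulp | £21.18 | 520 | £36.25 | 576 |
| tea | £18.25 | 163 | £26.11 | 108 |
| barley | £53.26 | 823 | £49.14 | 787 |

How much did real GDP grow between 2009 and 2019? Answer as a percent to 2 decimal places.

4.84%

Real GDP 2009 = Nominal GDP 2009 = 26.61·611 + 21.18·520 + 18.25·163 + 53.26·823 = 74080.04.
Real GDP 2019 (at 2009 prices) = 26.61·811 + 21.18·576 + 18.25·108 + 53.26·787 = 77667.01.
Real growth = 77667.01/74080.04 − 1 = 0.0484.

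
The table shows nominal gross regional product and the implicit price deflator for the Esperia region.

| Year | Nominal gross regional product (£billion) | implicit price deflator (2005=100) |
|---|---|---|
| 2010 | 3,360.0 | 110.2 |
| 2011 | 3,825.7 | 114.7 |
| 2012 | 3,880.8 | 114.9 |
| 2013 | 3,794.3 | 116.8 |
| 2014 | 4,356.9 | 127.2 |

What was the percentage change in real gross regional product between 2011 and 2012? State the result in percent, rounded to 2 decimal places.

1.26%

Real gross regional product 2011 = 3825.7/1.147 = 3335.40.
Real gross regional product 2012 = 3880.8/1.149 = 3377.55.
Change = 3377.55/3335.40 − 1 = 0.0126.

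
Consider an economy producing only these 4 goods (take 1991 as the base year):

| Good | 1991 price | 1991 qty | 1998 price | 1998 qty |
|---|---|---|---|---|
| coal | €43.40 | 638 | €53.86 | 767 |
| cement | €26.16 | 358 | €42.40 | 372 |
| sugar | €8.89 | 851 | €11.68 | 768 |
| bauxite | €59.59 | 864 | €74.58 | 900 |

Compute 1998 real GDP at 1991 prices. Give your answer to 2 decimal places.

€103477.84

Real GDP 1998 = Σ (p_1991 × q_1998) = 43.40·767 + 26.16·372 + 8.89·768 + 59.59·900 = 103477.84.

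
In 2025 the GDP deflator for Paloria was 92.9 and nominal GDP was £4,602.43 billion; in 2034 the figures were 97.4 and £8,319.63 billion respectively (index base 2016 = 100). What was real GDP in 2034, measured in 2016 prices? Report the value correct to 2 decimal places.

Real GDP = Nominal / (GDP deflator/100) = 8319.63 / 0.974 = 8541.71.

£8,541.71 billion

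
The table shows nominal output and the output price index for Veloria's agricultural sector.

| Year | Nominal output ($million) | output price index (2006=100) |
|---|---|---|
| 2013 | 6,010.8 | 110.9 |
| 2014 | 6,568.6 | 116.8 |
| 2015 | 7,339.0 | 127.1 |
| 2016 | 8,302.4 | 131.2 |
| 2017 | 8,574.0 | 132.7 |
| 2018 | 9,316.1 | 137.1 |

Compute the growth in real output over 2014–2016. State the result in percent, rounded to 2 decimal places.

12.52%

Real output 2014 = 6568.6/1.168 = 5623.80.
Real output 2016 = 8302.4/1.312 = 6328.05.
Change = 6328.05/5623.80 − 1 = 0.1252.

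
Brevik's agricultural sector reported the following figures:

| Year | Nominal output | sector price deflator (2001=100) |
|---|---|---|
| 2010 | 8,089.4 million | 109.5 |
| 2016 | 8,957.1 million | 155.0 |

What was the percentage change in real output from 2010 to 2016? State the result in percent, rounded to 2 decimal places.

-21.78%

Real output 2010 = 8089.4 / 1.095 = 7387.58.
Real output 2016 = 8957.1 / 1.550 = 5778.77.
Real growth = 5778.77 / 7387.58 − 1 = -0.2178.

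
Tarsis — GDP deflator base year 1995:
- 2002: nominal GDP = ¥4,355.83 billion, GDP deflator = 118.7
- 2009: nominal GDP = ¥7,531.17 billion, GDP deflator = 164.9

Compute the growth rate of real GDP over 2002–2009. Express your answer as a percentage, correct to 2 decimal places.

24.46%

Deflate each year: 2002 → 4355.83/1.187 = 3669.61; 2009 → 7531.17/1.649 = 4567.11.
So real GDP changed by 4567.11/3669.61 − 1 = 0.2446, i.e. 24.46%.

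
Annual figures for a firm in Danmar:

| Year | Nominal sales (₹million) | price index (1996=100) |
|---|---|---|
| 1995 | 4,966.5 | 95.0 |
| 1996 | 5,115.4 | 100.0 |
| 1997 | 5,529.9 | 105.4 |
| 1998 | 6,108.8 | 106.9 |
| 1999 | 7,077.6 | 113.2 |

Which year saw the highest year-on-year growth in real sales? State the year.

1999

1996: real = 5115.4/1.000 = 5115.40; growth vs 1995 (5227.89) = -2.15%.
1997: real = 5529.9/1.054 = 5246.58; growth vs 1996 (5115.40) = 2.56%.
1998: real = 6108.8/1.069 = 5714.50; growth vs 1997 (5246.58) = 8.92%.
1999: real = 7077.6/1.132 = 6252.30; growth vs 1998 (5714.50) = 9.41%.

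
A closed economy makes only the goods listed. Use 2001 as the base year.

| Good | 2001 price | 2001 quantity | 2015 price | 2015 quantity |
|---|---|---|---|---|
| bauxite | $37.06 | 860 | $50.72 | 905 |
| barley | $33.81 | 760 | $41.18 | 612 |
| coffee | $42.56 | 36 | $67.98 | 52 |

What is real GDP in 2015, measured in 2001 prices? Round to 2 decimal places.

$56444.14

Real GDP 2015 = Σ (p_2001 × q_2015) = 37.06·905 + 33.81·612 + 42.56·52 = 56444.14.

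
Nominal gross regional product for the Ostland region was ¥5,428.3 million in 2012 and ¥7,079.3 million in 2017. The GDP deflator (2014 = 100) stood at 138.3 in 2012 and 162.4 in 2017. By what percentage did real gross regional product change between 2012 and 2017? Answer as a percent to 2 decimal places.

11.06%

Real gross regional product 2012 = 5428.3 / 1.383 = 3925.02.
Real gross regional product 2017 = 7079.3 / 1.624 = 4359.17.
Real growth = 4359.17 / 3925.02 − 1 = 0.1106.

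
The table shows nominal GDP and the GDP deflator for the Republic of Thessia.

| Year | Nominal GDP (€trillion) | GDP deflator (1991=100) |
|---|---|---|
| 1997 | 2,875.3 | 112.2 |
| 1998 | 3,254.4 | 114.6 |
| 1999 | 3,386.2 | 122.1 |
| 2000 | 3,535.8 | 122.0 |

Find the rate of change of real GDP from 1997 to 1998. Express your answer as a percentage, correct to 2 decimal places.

10.81%

Real GDP 1997 = 2875.3/1.122 = 2562.66.
Real GDP 1998 = 3254.4/1.146 = 2839.79.
Change = 2839.79/2562.66 − 1 = 0.1081.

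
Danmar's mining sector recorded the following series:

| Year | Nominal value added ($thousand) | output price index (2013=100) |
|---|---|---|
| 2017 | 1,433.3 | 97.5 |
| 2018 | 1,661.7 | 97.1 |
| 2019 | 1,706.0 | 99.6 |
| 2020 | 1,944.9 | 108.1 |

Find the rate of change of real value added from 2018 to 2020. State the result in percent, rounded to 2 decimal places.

Real value added 2018 = 1661.7/0.971 = 1711.33.
Real value added 2020 = 1944.9/1.081 = 1799.17.
Change = 1799.17/1711.33 − 1 = 0.0513.

5.13%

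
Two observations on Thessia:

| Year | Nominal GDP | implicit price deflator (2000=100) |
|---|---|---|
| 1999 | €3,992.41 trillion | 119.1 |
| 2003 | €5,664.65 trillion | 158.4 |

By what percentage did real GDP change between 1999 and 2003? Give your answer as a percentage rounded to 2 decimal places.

Real GDP 1999 = 3992.41 / 1.191 = 3352.15.
Real GDP 2003 = 5664.65 / 1.584 = 3576.17.
Real growth = 3576.17 / 3352.15 − 1 = 0.0668.

6.68%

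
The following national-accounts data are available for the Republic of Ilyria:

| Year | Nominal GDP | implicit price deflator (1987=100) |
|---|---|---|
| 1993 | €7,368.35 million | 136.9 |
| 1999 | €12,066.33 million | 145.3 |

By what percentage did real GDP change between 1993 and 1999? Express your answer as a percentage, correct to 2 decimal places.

54.29%

Real GDP 1993 = 7368.35 / 1.369 = 5382.29.
Real GDP 1999 = 12066.33 / 1.453 = 8304.43.
Real growth = 8304.43 / 5382.29 − 1 = 0.5429.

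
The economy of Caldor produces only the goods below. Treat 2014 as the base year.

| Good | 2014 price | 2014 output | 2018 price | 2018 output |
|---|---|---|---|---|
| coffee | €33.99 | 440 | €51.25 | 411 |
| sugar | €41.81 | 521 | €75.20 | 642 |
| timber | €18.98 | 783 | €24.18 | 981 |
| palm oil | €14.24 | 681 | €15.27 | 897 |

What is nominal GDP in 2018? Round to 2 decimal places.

Nominal GDP 2018 = Σ (p_2018 × q_2018) = 51.25·411 + 75.20·642 + 24.18·981 + 15.27·897 = 106759.92.

€106759.92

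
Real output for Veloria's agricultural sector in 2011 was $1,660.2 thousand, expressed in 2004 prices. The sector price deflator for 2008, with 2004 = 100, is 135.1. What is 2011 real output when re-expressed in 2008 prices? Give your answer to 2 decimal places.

$2,242.93 thousand

Real output in 2008 prices = Real output in 2004 prices × (P_2008/P_2004) = 1660.2 × 1.351 = 2242.93.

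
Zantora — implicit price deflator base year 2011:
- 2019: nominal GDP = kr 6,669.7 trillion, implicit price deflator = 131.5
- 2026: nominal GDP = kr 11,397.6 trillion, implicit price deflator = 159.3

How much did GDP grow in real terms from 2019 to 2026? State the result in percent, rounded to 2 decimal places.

Real GDP 2019 = 6669.7 / 1.315 = 5072.02.
Real GDP 2026 = 11397.6 / 1.593 = 7154.80.
Real growth = 7154.80 / 5072.02 − 1 = 0.4106.

41.06%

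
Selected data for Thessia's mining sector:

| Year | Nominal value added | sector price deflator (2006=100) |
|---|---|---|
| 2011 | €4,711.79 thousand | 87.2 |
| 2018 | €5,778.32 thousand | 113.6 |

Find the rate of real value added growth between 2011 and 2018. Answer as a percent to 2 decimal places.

-5.86%

Real value added 2011 = 4711.79 / 0.872 = 5403.43.
Real value added 2018 = 5778.32 / 1.136 = 5086.55.
Real growth = 5086.55 / 5403.43 − 1 = -0.0586.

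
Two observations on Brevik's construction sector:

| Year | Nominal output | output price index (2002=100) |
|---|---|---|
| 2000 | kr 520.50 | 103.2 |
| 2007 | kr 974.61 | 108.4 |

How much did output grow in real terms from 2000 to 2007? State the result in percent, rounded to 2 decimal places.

78.26%

Deflate each year: 2000 → 520.50/1.032 = 504.36; 2007 → 974.61/1.084 = 899.09.
So real output changed by 899.09/504.36 − 1 = 0.7826, i.e. 78.26%.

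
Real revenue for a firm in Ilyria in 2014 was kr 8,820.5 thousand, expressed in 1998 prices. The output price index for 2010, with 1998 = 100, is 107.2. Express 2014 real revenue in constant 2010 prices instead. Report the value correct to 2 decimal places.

Real revenue in 2010 prices = Real revenue in 1998 prices × (P_2010/P_1998) = 8820.5 × 1.072 = 9455.58.

kr 9,455.58 thousand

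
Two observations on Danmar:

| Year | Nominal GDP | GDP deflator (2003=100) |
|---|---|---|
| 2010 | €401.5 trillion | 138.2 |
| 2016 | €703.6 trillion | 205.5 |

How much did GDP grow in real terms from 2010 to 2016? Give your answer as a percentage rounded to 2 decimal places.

Real GDP 2010 = 401.5 / 1.382 = 290.52.
Real GDP 2016 = 703.6 / 2.055 = 342.38.
Real growth = 342.38 / 290.52 − 1 = 0.1785.

17.85%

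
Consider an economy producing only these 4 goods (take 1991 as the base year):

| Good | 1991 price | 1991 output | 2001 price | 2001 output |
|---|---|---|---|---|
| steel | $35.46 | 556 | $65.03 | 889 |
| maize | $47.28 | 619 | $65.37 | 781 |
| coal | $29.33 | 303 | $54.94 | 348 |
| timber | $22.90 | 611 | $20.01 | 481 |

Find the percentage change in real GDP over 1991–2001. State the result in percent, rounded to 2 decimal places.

24.78%

Real GDP 1991 = Nominal GDP 1991 = 35.46·556 + 47.28·619 + 29.33·303 + 22.90·611 = 71860.97.
Real GDP 2001 (at 1991 prices) = 35.46·889 + 47.28·781 + 29.33·348 + 22.90·481 = 89671.36.
Real growth = 89671.36/71860.97 − 1 = 0.2478.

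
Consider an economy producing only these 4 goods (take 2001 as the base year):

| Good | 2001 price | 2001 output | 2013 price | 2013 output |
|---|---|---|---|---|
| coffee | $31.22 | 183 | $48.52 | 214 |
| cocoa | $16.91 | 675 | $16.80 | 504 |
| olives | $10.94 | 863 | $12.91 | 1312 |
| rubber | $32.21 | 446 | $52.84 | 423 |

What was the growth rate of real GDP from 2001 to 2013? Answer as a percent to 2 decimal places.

Real GDP 2001 = Nominal GDP 2001 = 31.22·183 + 16.91·675 + 10.94·863 + 32.21·446 = 40934.39.
Real GDP 2013 (at 2001 prices) = 31.22·214 + 16.91·504 + 10.94·1312 + 32.21·423 = 43181.83.
Real growth = 43181.83/40934.39 − 1 = 0.0549.

5.49%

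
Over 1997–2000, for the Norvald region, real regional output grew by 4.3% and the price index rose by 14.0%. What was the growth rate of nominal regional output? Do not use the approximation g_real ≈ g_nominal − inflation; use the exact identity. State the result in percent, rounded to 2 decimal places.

18.90%

(1 + g_nom) = (1 + g_real)(1 + π) = 1.0430 × 1.1400 = 1.18902.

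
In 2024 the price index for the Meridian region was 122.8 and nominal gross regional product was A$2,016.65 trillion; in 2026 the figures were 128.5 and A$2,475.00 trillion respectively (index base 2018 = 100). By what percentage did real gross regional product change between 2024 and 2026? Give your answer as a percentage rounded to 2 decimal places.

Real gross regional product 2024 = 2016.65 / 1.228 = 1642.22.
Real gross regional product 2026 = 2475.00 / 1.285 = 1926.07.
Real growth = 1926.07 / 1642.22 − 1 = 0.1728.

17.28%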